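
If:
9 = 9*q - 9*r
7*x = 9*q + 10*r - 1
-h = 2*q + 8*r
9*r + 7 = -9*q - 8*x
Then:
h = 602/139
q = 51/139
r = -88/139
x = -80/139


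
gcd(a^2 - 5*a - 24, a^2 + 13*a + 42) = 1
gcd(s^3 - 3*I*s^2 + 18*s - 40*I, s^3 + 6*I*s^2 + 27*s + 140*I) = s^2 - I*s + 20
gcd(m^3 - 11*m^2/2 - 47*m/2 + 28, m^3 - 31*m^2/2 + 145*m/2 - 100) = m - 8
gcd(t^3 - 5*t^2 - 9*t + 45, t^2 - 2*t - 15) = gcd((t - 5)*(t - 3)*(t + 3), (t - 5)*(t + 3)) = t^2 - 2*t - 15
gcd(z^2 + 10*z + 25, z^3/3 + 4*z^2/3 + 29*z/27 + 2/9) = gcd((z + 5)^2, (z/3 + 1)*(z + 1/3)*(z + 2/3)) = 1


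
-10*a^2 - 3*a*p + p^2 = (-5*a + p)*(2*a + p)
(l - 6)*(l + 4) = l^2 - 2*l - 24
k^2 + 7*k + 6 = (k + 1)*(k + 6)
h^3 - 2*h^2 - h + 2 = (h - 2)*(h - 1)*(h + 1)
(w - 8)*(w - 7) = w^2 - 15*w + 56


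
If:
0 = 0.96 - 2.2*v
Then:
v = 0.44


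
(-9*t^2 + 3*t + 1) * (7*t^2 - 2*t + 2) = -63*t^4 + 39*t^3 - 17*t^2 + 4*t + 2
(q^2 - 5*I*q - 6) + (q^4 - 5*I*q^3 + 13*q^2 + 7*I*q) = q^4 - 5*I*q^3 + 14*q^2 + 2*I*q - 6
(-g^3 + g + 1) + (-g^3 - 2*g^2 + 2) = -2*g^3 - 2*g^2 + g + 3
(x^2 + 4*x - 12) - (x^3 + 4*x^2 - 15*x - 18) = -x^3 - 3*x^2 + 19*x + 6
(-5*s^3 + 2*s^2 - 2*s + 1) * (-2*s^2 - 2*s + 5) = 10*s^5 + 6*s^4 - 25*s^3 + 12*s^2 - 12*s + 5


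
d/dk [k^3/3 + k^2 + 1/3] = k*(k + 2)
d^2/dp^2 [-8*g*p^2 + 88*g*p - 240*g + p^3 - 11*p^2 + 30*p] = -16*g + 6*p - 22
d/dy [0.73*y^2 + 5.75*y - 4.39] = 1.46*y + 5.75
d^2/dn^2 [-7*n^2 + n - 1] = -14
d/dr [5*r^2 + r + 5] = 10*r + 1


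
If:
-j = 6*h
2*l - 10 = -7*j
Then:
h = l/21 - 5/21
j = 10/7 - 2*l/7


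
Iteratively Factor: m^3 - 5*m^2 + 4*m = (m)*(m^2 - 5*m + 4) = m*(m - 1)*(m - 4)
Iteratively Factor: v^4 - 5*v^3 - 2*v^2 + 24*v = (v)*(v^3 - 5*v^2 - 2*v + 24) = v*(v + 2)*(v^2 - 7*v + 12) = v*(v - 3)*(v + 2)*(v - 4)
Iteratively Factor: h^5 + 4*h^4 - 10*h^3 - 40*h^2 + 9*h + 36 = (h + 1)*(h^4 + 3*h^3 - 13*h^2 - 27*h + 36) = (h - 1)*(h + 1)*(h^3 + 4*h^2 - 9*h - 36) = (h - 3)*(h - 1)*(h + 1)*(h^2 + 7*h + 12) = (h - 3)*(h - 1)*(h + 1)*(h + 4)*(h + 3)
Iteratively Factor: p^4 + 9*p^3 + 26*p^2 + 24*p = (p + 4)*(p^3 + 5*p^2 + 6*p) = (p + 2)*(p + 4)*(p^2 + 3*p) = (p + 2)*(p + 3)*(p + 4)*(p)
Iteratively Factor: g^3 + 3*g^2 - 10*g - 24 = (g + 4)*(g^2 - g - 6) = (g - 3)*(g + 4)*(g + 2)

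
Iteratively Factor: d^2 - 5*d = (d - 5)*(d)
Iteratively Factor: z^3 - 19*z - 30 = (z + 2)*(z^2 - 2*z - 15) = (z + 2)*(z + 3)*(z - 5)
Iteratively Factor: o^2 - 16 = (o + 4)*(o - 4)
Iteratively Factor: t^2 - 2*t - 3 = (t - 3)*(t + 1)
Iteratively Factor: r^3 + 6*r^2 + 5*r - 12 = (r + 3)*(r^2 + 3*r - 4) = (r + 3)*(r + 4)*(r - 1)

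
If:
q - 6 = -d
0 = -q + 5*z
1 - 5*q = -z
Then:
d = 139/24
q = 5/24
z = 1/24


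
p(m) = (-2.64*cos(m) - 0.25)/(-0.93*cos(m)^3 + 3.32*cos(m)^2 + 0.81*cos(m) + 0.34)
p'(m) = (-2.64*cos(m) - 0.25)*(-2.79*sin(m)*cos(m)^2 + 6.64*sin(m)*cos(m) + 0.81*sin(m))/(-0.93*cos(m)^3 + 3.32*cos(m)^2 + 0.81*cos(m) + 0.34)^2 + 2.64*sin(m)/(-0.93*cos(m)^3 + 3.32*cos(m)^2 + 0.81*cos(m) + 0.34) = (4.9104*cos(m)^3 - 8.0673*cos(m)^2 - 1.66*cos(m) + 0.6951)*sin(m)/(0.8649*cos(m)^6 - 6.1752*cos(m)^5 + 9.5158*cos(m)^4 + 4.746*cos(m)^3 + 2.9137*cos(m)^2 + 0.5508*cos(m) + 0.1156)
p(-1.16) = -1.15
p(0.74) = -0.93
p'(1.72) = 8.44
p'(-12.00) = -0.23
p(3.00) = 0.64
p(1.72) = 0.48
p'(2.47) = -0.69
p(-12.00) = -0.88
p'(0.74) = -0.35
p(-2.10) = 1.21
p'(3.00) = -0.11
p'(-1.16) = 0.67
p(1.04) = -1.07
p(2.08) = 1.23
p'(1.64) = 8.52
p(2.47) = 0.83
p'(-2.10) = 1.24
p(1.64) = -0.22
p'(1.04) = -0.62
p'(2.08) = -1.21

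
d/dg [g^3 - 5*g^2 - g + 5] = 3*g^2 - 10*g - 1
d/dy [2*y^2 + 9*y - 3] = 4*y + 9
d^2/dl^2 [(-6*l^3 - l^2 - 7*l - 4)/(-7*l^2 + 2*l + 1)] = 2*(423*l^3 + 645*l^2 - 3*l + 31)/(343*l^6 - 294*l^5 - 63*l^4 + 76*l^3 + 9*l^2 - 6*l - 1)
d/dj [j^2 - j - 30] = 2*j - 1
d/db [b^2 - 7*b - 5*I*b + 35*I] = 2*b - 7 - 5*I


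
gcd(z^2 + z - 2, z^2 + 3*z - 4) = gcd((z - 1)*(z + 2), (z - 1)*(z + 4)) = z - 1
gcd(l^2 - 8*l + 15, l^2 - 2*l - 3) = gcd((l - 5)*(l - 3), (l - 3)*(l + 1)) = l - 3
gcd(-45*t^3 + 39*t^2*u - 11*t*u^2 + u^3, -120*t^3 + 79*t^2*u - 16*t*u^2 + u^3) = 15*t^2 - 8*t*u + u^2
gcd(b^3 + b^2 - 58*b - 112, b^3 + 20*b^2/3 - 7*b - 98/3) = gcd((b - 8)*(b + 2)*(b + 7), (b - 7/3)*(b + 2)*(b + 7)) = b^2 + 9*b + 14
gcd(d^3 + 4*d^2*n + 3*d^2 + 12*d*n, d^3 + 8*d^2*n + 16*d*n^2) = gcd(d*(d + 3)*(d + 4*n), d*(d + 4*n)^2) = d^2 + 4*d*n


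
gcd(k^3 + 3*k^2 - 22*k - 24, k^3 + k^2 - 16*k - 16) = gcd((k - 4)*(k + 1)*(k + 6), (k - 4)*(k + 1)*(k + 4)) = k^2 - 3*k - 4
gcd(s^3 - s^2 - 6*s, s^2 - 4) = s + 2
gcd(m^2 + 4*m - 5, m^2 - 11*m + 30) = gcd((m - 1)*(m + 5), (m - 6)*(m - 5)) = 1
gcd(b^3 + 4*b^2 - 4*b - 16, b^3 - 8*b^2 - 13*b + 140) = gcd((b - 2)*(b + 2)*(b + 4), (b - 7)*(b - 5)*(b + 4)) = b + 4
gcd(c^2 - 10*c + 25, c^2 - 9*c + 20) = c - 5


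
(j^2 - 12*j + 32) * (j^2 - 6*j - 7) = j^4 - 18*j^3 + 97*j^2 - 108*j - 224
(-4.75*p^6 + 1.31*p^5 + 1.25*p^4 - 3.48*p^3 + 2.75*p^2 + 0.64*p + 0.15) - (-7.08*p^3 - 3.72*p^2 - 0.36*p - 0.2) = -4.75*p^6 + 1.31*p^5 + 1.25*p^4 + 3.6*p^3 + 6.47*p^2 + 1.0*p + 0.35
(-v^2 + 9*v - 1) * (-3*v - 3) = 3*v^3 - 24*v^2 - 24*v + 3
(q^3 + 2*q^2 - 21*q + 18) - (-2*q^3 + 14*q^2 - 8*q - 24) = 3*q^3 - 12*q^2 - 13*q + 42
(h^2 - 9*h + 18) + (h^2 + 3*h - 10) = 2*h^2 - 6*h + 8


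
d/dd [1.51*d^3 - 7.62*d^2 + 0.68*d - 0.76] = 4.53*d^2 - 15.24*d + 0.68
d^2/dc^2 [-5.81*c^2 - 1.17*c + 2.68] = -11.6200000000000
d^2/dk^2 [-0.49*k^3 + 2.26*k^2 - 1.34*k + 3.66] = 4.52 - 2.94*k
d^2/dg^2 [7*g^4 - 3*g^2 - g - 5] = 84*g^2 - 6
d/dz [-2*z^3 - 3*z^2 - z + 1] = -6*z^2 - 6*z - 1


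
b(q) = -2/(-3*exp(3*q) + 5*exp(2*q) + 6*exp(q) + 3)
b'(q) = -2*(9*exp(3*q) - 10*exp(2*q) - 6*exp(q))/(-3*exp(3*q) + 5*exp(2*q) + 6*exp(q) + 3)^2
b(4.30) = 0.00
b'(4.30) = -0.00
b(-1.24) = -0.39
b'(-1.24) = 0.18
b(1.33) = 0.03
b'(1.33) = -0.15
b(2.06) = 0.00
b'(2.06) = -0.01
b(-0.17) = -0.20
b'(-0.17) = 0.14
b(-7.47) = -0.67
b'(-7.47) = 0.00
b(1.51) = 0.01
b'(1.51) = -0.06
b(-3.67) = -0.63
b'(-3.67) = 0.03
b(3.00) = 0.00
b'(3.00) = 0.00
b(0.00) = -0.18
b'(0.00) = 0.12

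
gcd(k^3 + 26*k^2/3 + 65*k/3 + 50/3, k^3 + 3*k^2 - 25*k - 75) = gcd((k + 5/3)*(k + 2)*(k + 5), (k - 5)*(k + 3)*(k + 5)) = k + 5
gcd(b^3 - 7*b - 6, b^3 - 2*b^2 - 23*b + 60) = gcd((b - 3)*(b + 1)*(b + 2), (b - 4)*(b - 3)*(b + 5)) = b - 3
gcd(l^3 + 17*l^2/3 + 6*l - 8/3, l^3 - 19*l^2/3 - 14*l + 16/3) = l^2 + 5*l/3 - 2/3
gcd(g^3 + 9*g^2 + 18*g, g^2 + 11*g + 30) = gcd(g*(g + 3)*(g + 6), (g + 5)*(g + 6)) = g + 6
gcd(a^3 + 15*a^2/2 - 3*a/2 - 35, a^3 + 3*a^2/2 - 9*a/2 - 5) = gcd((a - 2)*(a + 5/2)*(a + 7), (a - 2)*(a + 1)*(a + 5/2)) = a^2 + a/2 - 5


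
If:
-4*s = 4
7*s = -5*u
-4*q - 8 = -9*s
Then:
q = -17/4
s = -1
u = 7/5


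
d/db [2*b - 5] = 2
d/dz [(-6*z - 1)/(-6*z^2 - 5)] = 6*(-6*z^2 - 2*z + 5)/(36*z^4 + 60*z^2 + 25)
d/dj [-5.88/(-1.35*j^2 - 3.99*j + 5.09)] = (-15.876*j - 23.4612)/(1.35*j^2 + 3.99*j - 5.09)^2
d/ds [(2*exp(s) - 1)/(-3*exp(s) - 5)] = -13*exp(s)/(3*exp(s) + 5)^2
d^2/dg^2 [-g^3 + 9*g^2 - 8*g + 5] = 18 - 6*g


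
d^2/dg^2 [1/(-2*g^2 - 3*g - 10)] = 2*(4*g^2 + 6*g - (4*g + 3)^2 + 20)/(2*g^2 + 3*g + 10)^3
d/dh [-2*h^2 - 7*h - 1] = -4*h - 7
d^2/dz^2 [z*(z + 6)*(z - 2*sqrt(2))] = 6*z - 4*sqrt(2) + 12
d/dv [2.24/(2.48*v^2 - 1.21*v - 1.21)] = (2.7104 - 11.1104*v)/(-2.48*v^2 + 1.21*v + 1.21)^2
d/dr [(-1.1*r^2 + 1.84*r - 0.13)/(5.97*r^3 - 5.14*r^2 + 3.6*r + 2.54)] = (6.567*r^4 - 21.9696*r^3 + 7.8259*r^2 - 6.9244*r + 5.1416)/(35.6409*r^6 - 61.3716*r^5 + 69.4036*r^4 - 6.6804*r^3 - 13.1512*r^2 + 18.288*r + 6.4516)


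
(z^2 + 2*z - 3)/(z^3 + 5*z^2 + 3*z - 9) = 1/(z + 3)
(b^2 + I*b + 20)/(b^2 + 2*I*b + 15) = (b - 4*I)/(b - 3*I)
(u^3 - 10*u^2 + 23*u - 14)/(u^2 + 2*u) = (u^3 - 10*u^2 + 23*u - 14)/(u*(u + 2))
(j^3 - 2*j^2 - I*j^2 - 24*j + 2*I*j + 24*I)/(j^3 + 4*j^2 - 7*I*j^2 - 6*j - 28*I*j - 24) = (j - 6)/(j - 6*I)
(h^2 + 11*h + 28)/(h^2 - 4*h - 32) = (h + 7)/(h - 8)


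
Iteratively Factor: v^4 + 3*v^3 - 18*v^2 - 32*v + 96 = (v + 4)*(v^3 - v^2 - 14*v + 24) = (v - 2)*(v + 4)*(v^2 + v - 12) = (v - 3)*(v - 2)*(v + 4)*(v + 4)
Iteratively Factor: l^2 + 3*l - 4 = (l + 4)*(l - 1)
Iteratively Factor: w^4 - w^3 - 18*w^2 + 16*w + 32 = (w - 2)*(w^3 + w^2 - 16*w - 16) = (w - 2)*(w + 4)*(w^2 - 3*w - 4) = (w - 2)*(w + 1)*(w + 4)*(w - 4)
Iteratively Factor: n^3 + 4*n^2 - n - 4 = (n + 1)*(n^2 + 3*n - 4) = (n - 1)*(n + 1)*(n + 4)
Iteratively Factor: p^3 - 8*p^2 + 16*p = (p - 4)*(p^2 - 4*p) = p*(p - 4)*(p - 4)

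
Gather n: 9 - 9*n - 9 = -9*n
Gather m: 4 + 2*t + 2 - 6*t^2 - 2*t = 6 - 6*t^2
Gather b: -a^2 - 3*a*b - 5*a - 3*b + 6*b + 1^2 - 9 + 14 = -a^2 - 5*a + b*(3 - 3*a) + 6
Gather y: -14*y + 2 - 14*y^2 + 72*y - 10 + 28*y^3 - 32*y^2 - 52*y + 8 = 28*y^3 - 46*y^2 + 6*y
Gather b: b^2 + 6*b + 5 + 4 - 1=b^2 + 6*b + 8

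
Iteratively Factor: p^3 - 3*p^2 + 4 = (p - 2)*(p^2 - p - 2) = (p - 2)^2*(p + 1)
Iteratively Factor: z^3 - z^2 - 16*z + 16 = (z - 1)*(z^2 - 16) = (z - 1)*(z + 4)*(z - 4)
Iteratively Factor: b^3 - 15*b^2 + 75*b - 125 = (b - 5)*(b^2 - 10*b + 25) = (b - 5)^2*(b - 5)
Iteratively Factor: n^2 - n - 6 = (n - 3)*(n + 2)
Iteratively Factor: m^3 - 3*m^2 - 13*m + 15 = (m - 1)*(m^2 - 2*m - 15) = (m - 5)*(m - 1)*(m + 3)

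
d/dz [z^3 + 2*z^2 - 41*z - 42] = 3*z^2 + 4*z - 41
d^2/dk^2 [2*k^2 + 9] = 4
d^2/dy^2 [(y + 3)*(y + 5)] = 2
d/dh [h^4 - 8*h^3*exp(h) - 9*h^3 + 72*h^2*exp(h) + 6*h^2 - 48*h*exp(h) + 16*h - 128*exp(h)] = -8*h^3*exp(h) + 4*h^3 + 48*h^2*exp(h) - 27*h^2 + 96*h*exp(h) + 12*h - 176*exp(h) + 16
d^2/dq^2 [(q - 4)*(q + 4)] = 2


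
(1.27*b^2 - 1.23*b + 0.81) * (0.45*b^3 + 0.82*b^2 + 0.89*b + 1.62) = 0.5715*b^5 + 0.4879*b^4 + 0.4862*b^3 + 1.6269*b^2 - 1.2717*b + 1.3122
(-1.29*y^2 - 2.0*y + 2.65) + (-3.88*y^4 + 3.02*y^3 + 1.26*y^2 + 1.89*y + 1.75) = -3.88*y^4 + 3.02*y^3 - 0.03*y^2 - 0.11*y + 4.4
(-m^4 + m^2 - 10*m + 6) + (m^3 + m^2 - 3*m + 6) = -m^4 + m^3 + 2*m^2 - 13*m + 12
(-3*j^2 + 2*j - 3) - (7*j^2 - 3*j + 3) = -10*j^2 + 5*j - 6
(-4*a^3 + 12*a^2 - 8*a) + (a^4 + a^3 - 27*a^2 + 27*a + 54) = a^4 - 3*a^3 - 15*a^2 + 19*a + 54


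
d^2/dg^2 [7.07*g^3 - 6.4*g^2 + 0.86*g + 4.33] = 42.42*g - 12.8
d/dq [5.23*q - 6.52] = 5.23000000000000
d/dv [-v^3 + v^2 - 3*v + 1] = -3*v^2 + 2*v - 3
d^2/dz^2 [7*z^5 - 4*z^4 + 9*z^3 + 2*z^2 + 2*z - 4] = 140*z^3 - 48*z^2 + 54*z + 4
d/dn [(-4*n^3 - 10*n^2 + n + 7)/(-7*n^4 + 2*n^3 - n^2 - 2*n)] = (-28*n^6 - 140*n^5 + 45*n^4 + 208*n^3 - 21*n^2 + 14*n + 14)/(n^2*(49*n^6 - 28*n^5 + 18*n^4 + 24*n^3 - 7*n^2 + 4*n + 4))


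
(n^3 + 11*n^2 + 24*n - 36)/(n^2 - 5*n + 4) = (n^2 + 12*n + 36)/(n - 4)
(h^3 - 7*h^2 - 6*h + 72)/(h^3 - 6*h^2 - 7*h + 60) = (h - 6)/(h - 5)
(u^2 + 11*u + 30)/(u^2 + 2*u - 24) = (u + 5)/(u - 4)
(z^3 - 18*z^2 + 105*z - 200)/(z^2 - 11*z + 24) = (z^2 - 10*z + 25)/(z - 3)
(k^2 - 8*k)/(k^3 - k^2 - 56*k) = 1/(k + 7)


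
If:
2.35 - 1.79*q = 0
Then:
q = 1.31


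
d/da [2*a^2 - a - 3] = 4*a - 1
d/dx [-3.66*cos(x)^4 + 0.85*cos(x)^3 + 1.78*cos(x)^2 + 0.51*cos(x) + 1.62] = (14.64*cos(x)^3 - 2.55*cos(x)^2 - 3.56*cos(x) - 0.51)*sin(x)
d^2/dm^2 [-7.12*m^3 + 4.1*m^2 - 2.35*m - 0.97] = 8.2 - 42.72*m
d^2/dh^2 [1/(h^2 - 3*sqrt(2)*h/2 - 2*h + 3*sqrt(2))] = 4*(-4*h^2 + 8*h + 6*sqrt(2)*h + (-4*h + 4 + 3*sqrt(2))^2 - 12*sqrt(2))/(2*h^2 - 3*sqrt(2)*h - 4*h + 6*sqrt(2))^3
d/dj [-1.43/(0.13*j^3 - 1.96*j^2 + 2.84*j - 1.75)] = (0.5577*j^2 - 5.6056*j + 4.0612)/(0.13*j^3 - 1.96*j^2 + 2.84*j - 1.75)^2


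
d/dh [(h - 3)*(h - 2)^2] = (h - 2)*(3*h - 8)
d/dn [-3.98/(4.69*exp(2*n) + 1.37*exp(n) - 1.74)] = (37.3324*exp(n) + 5.4526)*exp(n)/(4.69*exp(2*n) + 1.37*exp(n) - 1.74)^2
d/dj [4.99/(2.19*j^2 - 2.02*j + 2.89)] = (10.0798 - 21.8562*j)/(2.19*j^2 - 2.02*j + 2.89)^2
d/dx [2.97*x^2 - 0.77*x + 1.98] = 5.94*x - 0.77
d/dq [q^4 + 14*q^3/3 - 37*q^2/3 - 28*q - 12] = 4*q^3 + 14*q^2 - 74*q/3 - 28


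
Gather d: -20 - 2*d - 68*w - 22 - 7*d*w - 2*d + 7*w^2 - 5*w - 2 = d*(-7*w - 4) + 7*w^2 - 73*w - 44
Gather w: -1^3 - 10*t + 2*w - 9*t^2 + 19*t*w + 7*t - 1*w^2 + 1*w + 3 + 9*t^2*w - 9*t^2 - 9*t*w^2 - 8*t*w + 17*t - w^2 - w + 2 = -18*t^2 + 14*t + w^2*(-9*t - 2) + w*(9*t^2 + 11*t + 2) + 4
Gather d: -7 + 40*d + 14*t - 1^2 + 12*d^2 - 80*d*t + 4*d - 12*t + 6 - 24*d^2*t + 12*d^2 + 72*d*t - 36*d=d^2*(24 - 24*t) + d*(8 - 8*t) + 2*t - 2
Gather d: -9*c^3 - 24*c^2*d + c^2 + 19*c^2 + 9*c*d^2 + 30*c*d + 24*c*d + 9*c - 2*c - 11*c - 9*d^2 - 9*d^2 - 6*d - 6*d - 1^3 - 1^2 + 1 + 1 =-9*c^3 + 20*c^2 - 4*c + d^2*(9*c - 18) + d*(-24*c^2 + 54*c - 12)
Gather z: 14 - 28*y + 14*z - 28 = -28*y + 14*z - 14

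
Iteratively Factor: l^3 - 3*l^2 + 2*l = (l - 2)*(l^2 - l) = (l - 2)*(l - 1)*(l)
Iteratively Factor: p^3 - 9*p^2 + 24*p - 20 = (p - 2)*(p^2 - 7*p + 10) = (p - 5)*(p - 2)*(p - 2)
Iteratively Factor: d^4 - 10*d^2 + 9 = (d - 3)*(d^3 + 3*d^2 - d - 3) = (d - 3)*(d + 3)*(d^2 - 1) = (d - 3)*(d - 1)*(d + 3)*(d + 1)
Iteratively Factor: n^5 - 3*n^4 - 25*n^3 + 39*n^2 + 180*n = (n + 3)*(n^4 - 6*n^3 - 7*n^2 + 60*n) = (n - 4)*(n + 3)*(n^3 - 2*n^2 - 15*n) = n*(n - 4)*(n + 3)*(n^2 - 2*n - 15) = n*(n - 5)*(n - 4)*(n + 3)*(n + 3)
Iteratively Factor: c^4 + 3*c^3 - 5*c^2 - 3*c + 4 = (c - 1)*(c^3 + 4*c^2 - c - 4) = (c - 1)*(c + 1)*(c^2 + 3*c - 4) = (c - 1)*(c + 1)*(c + 4)*(c - 1)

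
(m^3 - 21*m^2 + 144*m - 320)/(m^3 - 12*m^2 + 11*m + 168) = (m^2 - 13*m + 40)/(m^2 - 4*m - 21)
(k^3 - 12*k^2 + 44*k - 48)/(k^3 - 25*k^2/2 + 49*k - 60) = 2*(k - 2)/(2*k - 5)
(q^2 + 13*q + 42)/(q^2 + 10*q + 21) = (q + 6)/(q + 3)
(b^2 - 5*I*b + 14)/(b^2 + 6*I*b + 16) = (b^2 - 5*I*b + 14)/(b^2 + 6*I*b + 16)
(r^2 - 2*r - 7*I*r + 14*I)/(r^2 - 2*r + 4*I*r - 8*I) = (r - 7*I)/(r + 4*I)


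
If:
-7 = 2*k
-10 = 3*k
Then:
No Solution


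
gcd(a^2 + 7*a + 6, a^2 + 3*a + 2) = a + 1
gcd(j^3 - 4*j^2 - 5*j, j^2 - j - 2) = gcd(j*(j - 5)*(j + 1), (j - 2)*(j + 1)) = j + 1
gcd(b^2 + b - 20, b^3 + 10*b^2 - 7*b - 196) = b - 4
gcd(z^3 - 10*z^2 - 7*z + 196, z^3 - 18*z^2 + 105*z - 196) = z^2 - 14*z + 49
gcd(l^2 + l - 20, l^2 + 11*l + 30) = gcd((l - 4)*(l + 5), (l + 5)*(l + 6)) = l + 5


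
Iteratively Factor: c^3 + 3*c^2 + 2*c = (c)*(c^2 + 3*c + 2) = c*(c + 1)*(c + 2)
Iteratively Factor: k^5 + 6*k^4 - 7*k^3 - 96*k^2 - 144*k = (k + 3)*(k^4 + 3*k^3 - 16*k^2 - 48*k) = k*(k + 3)*(k^3 + 3*k^2 - 16*k - 48) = k*(k + 3)^2*(k^2 - 16) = k*(k - 4)*(k + 3)^2*(k + 4)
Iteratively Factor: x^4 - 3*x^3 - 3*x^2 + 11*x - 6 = (x - 1)*(x^3 - 2*x^2 - 5*x + 6) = (x - 1)*(x + 2)*(x^2 - 4*x + 3) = (x - 3)*(x - 1)*(x + 2)*(x - 1)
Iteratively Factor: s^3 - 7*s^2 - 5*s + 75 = (s - 5)*(s^2 - 2*s - 15) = (s - 5)*(s + 3)*(s - 5)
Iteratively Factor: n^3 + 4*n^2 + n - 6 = (n + 3)*(n^2 + n - 2) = (n - 1)*(n + 3)*(n + 2)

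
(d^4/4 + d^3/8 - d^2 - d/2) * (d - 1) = d^5/4 - d^4/8 - 9*d^3/8 + d^2/2 + d/2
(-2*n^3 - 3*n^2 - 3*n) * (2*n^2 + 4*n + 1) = -4*n^5 - 14*n^4 - 20*n^3 - 15*n^2 - 3*n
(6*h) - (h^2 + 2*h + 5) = -h^2 + 4*h - 5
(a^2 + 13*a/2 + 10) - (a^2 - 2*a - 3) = 17*a/2 + 13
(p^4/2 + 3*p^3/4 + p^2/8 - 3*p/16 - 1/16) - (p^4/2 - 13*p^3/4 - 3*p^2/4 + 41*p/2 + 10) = 4*p^3 + 7*p^2/8 - 331*p/16 - 161/16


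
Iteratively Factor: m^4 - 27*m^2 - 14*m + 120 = (m + 4)*(m^3 - 4*m^2 - 11*m + 30) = (m - 2)*(m + 4)*(m^2 - 2*m - 15) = (m - 2)*(m + 3)*(m + 4)*(m - 5)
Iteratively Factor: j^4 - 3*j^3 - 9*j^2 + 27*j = (j)*(j^3 - 3*j^2 - 9*j + 27) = j*(j + 3)*(j^2 - 6*j + 9) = j*(j - 3)*(j + 3)*(j - 3)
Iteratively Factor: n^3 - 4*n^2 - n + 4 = (n - 1)*(n^2 - 3*n - 4) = (n - 4)*(n - 1)*(n + 1)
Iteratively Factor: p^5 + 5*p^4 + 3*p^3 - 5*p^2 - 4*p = (p)*(p^4 + 5*p^3 + 3*p^2 - 5*p - 4) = p*(p + 4)*(p^3 + p^2 - p - 1) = p*(p + 1)*(p + 4)*(p^2 - 1) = p*(p + 1)^2*(p + 4)*(p - 1)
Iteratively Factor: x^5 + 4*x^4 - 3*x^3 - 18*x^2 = (x + 3)*(x^4 + x^3 - 6*x^2) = (x + 3)^2*(x^3 - 2*x^2) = (x - 2)*(x + 3)^2*(x^2) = x*(x - 2)*(x + 3)^2*(x)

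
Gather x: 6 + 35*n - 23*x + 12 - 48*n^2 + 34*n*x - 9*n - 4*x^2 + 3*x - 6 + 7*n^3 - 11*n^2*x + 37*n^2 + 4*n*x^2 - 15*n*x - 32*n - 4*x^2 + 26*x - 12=7*n^3 - 11*n^2 - 6*n + x^2*(4*n - 8) + x*(-11*n^2 + 19*n + 6)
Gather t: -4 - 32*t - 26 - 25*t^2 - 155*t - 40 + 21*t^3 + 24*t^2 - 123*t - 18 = 21*t^3 - t^2 - 310*t - 88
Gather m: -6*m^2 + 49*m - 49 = -6*m^2 + 49*m - 49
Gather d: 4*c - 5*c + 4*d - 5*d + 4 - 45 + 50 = -c - d + 9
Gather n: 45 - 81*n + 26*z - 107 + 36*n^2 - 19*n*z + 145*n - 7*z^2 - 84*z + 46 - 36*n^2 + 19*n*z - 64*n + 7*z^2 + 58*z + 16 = 0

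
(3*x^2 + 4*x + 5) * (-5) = -15*x^2 - 20*x - 25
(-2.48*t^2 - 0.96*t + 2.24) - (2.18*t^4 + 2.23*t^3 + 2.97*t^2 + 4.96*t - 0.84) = -2.18*t^4 - 2.23*t^3 - 5.45*t^2 - 5.92*t + 3.08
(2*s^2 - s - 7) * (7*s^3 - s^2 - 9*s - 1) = 14*s^5 - 9*s^4 - 66*s^3 + 14*s^2 + 64*s + 7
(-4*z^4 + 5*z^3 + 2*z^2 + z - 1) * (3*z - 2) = -12*z^5 + 23*z^4 - 4*z^3 - z^2 - 5*z + 2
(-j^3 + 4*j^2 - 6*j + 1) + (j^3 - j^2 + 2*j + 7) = 3*j^2 - 4*j + 8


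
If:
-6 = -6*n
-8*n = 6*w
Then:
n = 1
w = -4/3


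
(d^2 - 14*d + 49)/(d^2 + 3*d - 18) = (d^2 - 14*d + 49)/(d^2 + 3*d - 18)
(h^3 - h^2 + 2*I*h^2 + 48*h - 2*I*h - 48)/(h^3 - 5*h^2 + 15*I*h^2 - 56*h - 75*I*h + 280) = (h^2 - h*(1 + 6*I) + 6*I)/(h^2 + h*(-5 + 7*I) - 35*I)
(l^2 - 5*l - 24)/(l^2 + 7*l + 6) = (l^2 - 5*l - 24)/(l^2 + 7*l + 6)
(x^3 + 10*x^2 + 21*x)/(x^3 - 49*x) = (x + 3)/(x - 7)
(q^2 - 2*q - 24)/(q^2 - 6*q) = (q + 4)/q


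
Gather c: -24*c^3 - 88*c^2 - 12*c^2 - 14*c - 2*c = -24*c^3 - 100*c^2 - 16*c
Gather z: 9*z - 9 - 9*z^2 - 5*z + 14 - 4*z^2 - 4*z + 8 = 13 - 13*z^2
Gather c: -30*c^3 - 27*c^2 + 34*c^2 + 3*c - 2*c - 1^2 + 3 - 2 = -30*c^3 + 7*c^2 + c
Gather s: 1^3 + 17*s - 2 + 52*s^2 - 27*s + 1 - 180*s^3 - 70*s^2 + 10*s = -180*s^3 - 18*s^2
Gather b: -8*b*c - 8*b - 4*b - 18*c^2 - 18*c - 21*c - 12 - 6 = b*(-8*c - 12) - 18*c^2 - 39*c - 18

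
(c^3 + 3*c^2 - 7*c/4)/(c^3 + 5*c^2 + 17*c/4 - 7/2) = c/(c + 2)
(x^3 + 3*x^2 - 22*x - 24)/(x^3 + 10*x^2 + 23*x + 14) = (x^2 + 2*x - 24)/(x^2 + 9*x + 14)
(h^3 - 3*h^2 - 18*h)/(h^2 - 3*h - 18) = h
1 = 1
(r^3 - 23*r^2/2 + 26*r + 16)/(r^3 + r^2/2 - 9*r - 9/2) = (r^2 - 12*r + 32)/(r^2 - 9)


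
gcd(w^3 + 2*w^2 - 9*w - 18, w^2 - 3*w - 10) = w + 2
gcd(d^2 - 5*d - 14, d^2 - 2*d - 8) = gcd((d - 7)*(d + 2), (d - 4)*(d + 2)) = d + 2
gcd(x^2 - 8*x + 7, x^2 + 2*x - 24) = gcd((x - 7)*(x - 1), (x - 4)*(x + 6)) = 1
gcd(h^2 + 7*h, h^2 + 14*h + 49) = h + 7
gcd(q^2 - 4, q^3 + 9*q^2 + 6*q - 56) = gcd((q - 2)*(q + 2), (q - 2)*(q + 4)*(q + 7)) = q - 2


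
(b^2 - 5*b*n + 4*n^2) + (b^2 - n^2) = 2*b^2 - 5*b*n + 3*n^2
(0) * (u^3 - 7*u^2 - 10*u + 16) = 0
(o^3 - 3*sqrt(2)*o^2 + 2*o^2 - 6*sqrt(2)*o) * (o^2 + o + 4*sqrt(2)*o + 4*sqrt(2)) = o^5 + sqrt(2)*o^4 + 3*o^4 - 22*o^3 + 3*sqrt(2)*o^3 - 72*o^2 + 2*sqrt(2)*o^2 - 48*o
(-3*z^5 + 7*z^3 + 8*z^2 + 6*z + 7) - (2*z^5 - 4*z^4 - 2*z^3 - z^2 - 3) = -5*z^5 + 4*z^4 + 9*z^3 + 9*z^2 + 6*z + 10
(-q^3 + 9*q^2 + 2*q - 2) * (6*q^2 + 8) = -6*q^5 + 54*q^4 + 4*q^3 + 60*q^2 + 16*q - 16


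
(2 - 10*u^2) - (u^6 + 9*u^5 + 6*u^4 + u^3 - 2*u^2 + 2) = -u^6 - 9*u^5 - 6*u^4 - u^3 - 8*u^2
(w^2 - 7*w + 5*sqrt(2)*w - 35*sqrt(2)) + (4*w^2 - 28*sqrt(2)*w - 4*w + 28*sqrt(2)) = 5*w^2 - 23*sqrt(2)*w - 11*w - 7*sqrt(2)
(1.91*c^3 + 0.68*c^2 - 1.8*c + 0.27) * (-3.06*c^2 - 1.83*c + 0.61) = -5.8446*c^5 - 5.5761*c^4 + 5.4287*c^3 + 2.8826*c^2 - 1.5921*c + 0.1647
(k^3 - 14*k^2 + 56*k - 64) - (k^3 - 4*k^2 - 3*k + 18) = -10*k^2 + 59*k - 82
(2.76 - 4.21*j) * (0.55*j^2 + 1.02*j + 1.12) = -2.3155*j^3 - 2.7762*j^2 - 1.9*j + 3.0912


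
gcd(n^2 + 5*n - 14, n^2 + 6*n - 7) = n + 7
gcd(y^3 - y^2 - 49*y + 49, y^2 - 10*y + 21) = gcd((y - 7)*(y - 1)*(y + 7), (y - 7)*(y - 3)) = y - 7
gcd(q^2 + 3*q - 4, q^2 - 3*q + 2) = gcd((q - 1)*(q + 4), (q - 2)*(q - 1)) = q - 1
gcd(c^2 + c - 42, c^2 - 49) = c + 7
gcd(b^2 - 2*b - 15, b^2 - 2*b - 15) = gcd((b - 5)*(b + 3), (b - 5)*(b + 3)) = b^2 - 2*b - 15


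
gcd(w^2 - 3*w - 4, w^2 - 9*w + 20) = w - 4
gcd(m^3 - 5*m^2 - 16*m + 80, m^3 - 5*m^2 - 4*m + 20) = m - 5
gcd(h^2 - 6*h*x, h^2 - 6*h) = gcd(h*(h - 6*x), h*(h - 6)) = h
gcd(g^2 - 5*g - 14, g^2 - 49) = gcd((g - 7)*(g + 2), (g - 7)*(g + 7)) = g - 7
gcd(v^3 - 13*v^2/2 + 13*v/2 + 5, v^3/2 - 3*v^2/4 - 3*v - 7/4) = 1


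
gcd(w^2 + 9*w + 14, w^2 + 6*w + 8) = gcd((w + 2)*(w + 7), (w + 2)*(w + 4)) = w + 2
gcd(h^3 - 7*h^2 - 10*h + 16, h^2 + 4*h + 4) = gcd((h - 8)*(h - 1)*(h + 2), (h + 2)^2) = h + 2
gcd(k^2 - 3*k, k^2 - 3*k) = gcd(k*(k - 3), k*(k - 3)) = k^2 - 3*k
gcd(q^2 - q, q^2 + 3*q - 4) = q - 1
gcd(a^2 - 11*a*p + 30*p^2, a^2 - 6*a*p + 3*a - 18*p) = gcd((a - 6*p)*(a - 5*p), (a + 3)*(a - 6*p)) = -a + 6*p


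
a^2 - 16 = (a - 4)*(a + 4)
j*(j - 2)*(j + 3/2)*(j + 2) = j^4 + 3*j^3/2 - 4*j^2 - 6*j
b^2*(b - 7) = b^3 - 7*b^2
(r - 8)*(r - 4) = r^2 - 12*r + 32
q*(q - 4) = q^2 - 4*q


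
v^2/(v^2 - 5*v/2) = 2*v/(2*v - 5)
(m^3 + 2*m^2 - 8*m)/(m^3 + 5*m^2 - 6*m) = (m^2 + 2*m - 8)/(m^2 + 5*m - 6)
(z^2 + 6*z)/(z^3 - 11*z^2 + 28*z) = (z + 6)/(z^2 - 11*z + 28)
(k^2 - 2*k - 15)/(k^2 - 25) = (k + 3)/(k + 5)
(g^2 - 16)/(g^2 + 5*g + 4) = (g - 4)/(g + 1)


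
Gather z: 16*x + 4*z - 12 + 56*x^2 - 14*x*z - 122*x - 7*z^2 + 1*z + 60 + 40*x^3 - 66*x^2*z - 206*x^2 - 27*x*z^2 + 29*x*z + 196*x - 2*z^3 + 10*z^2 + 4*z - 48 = 40*x^3 - 150*x^2 + 90*x - 2*z^3 + z^2*(3 - 27*x) + z*(-66*x^2 + 15*x + 9)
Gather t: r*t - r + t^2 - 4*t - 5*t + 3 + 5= -r + t^2 + t*(r - 9) + 8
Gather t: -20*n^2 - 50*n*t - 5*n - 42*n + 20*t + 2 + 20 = -20*n^2 - 47*n + t*(20 - 50*n) + 22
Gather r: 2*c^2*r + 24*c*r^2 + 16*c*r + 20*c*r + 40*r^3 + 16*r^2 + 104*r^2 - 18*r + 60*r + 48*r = 40*r^3 + r^2*(24*c + 120) + r*(2*c^2 + 36*c + 90)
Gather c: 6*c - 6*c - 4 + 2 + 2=0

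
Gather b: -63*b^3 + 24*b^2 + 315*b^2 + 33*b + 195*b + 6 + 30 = -63*b^3 + 339*b^2 + 228*b + 36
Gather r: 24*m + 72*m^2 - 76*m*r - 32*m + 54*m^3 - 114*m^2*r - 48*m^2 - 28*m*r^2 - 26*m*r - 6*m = 54*m^3 + 24*m^2 - 28*m*r^2 - 14*m + r*(-114*m^2 - 102*m)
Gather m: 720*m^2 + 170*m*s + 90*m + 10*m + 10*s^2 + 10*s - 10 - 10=720*m^2 + m*(170*s + 100) + 10*s^2 + 10*s - 20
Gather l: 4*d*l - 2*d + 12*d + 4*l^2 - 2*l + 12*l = 10*d + 4*l^2 + l*(4*d + 10)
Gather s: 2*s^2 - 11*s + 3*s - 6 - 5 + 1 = 2*s^2 - 8*s - 10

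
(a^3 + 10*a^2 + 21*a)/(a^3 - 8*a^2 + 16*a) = (a^2 + 10*a + 21)/(a^2 - 8*a + 16)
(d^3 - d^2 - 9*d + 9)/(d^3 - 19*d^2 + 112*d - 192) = (d^2 + 2*d - 3)/(d^2 - 16*d + 64)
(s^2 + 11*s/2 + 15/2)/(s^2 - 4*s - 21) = (s + 5/2)/(s - 7)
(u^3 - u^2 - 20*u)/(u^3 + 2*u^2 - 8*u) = (u - 5)/(u - 2)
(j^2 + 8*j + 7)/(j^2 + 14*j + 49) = (j + 1)/(j + 7)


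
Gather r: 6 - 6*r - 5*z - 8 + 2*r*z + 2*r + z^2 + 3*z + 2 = r*(2*z - 4) + z^2 - 2*z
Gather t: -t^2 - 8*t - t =-t^2 - 9*t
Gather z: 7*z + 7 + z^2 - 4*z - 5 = z^2 + 3*z + 2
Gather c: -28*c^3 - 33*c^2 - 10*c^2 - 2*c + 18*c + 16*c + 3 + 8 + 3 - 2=-28*c^3 - 43*c^2 + 32*c + 12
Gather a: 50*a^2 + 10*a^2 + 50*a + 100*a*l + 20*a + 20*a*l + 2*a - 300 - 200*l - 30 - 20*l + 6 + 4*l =60*a^2 + a*(120*l + 72) - 216*l - 324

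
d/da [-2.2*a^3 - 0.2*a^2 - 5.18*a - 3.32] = -6.6*a^2 - 0.4*a - 5.18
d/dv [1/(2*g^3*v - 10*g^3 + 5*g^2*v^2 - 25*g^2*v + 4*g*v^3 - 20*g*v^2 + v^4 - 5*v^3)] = (-2*g^3 - 10*g^2*v + 25*g^2 - 12*g*v^2 + 40*g*v - 4*v^3 + 15*v^2)/(2*g^3*v - 10*g^3 + 5*g^2*v^2 - 25*g^2*v + 4*g*v^3 - 20*g*v^2 + v^4 - 5*v^3)^2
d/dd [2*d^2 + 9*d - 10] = 4*d + 9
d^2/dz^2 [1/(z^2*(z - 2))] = 2*(z^2 + 2*z*(z - 2) + 3*(z - 2)^2)/(z^4*(z - 2)^3)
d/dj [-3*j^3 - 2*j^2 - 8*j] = -9*j^2 - 4*j - 8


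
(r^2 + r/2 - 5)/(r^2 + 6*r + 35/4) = 2*(r - 2)/(2*r + 7)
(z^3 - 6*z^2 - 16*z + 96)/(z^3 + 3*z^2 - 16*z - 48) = (z - 6)/(z + 3)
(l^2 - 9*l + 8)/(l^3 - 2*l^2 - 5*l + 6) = (l - 8)/(l^2 - l - 6)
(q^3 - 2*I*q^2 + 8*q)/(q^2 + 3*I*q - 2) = q*(q - 4*I)/(q + I)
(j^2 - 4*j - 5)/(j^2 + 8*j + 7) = (j - 5)/(j + 7)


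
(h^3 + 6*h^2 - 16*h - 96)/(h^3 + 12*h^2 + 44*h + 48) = (h - 4)/(h + 2)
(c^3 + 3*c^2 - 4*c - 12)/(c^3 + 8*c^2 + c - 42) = (c + 2)/(c + 7)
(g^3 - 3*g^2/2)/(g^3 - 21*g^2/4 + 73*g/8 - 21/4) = 4*g^2/(4*g^2 - 15*g + 14)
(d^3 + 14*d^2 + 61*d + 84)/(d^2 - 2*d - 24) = (d^2 + 10*d + 21)/(d - 6)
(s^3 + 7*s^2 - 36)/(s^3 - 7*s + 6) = (s + 6)/(s - 1)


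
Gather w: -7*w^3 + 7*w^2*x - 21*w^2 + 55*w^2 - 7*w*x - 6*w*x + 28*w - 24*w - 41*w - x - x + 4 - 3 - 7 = -7*w^3 + w^2*(7*x + 34) + w*(-13*x - 37) - 2*x - 6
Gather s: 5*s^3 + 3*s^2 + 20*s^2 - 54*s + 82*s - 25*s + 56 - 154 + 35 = 5*s^3 + 23*s^2 + 3*s - 63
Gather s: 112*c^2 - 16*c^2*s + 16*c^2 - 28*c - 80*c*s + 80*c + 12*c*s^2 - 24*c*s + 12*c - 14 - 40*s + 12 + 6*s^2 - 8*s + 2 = 128*c^2 + 64*c + s^2*(12*c + 6) + s*(-16*c^2 - 104*c - 48)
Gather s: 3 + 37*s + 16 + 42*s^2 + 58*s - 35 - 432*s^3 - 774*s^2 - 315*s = -432*s^3 - 732*s^2 - 220*s - 16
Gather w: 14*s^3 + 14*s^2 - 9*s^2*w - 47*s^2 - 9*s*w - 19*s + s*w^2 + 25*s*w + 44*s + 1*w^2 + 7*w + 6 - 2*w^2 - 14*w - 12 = 14*s^3 - 33*s^2 + 25*s + w^2*(s - 1) + w*(-9*s^2 + 16*s - 7) - 6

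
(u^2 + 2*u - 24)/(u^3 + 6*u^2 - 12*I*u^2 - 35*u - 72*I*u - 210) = (u - 4)/(u^2 - 12*I*u - 35)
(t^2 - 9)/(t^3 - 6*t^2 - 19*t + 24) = (t - 3)/(t^2 - 9*t + 8)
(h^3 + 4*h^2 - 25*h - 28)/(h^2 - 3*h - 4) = h + 7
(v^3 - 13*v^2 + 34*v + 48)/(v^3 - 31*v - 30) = (v - 8)/(v + 5)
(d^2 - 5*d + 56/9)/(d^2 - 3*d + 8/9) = (3*d - 7)/(3*d - 1)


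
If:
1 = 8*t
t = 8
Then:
No Solution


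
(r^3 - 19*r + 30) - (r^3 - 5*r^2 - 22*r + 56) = 5*r^2 + 3*r - 26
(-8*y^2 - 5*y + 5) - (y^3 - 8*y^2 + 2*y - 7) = -y^3 - 7*y + 12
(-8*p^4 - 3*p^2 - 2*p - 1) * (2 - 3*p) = 24*p^5 - 16*p^4 + 9*p^3 - p - 2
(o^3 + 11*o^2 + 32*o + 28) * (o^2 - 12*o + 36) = o^5 - o^4 - 64*o^3 + 40*o^2 + 816*o + 1008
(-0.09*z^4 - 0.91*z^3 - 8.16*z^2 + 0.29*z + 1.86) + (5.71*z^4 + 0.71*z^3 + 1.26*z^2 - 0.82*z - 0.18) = 5.62*z^4 - 0.2*z^3 - 6.9*z^2 - 0.53*z + 1.68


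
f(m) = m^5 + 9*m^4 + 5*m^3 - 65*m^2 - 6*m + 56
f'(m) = 5*m^4 + 36*m^3 + 15*m^2 - 130*m - 6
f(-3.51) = -106.67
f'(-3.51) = -162.74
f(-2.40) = -154.15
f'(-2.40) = 60.62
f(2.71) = 293.47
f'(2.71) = 738.03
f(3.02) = 582.62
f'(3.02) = 1145.68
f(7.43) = 48545.72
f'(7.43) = 29860.29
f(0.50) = 37.97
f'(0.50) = -62.44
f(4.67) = 5621.48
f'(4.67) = 5758.69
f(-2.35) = -150.94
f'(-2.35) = 67.62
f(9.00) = 116480.00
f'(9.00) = 59088.00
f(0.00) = 56.00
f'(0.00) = -6.00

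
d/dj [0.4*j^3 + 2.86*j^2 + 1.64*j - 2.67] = 1.2*j^2 + 5.72*j + 1.64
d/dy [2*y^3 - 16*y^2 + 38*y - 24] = 6*y^2 - 32*y + 38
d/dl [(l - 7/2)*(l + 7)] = 2*l + 7/2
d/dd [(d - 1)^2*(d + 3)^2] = 4*(d - 1)*(d + 1)*(d + 3)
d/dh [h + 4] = 1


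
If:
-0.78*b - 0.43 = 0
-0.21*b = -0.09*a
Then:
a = -1.29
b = -0.55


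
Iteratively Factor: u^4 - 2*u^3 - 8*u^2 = (u)*(u^3 - 2*u^2 - 8*u) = u*(u + 2)*(u^2 - 4*u) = u^2*(u + 2)*(u - 4)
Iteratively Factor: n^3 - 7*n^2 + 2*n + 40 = (n - 4)*(n^2 - 3*n - 10) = (n - 5)*(n - 4)*(n + 2)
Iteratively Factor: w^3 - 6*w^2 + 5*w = (w - 1)*(w^2 - 5*w) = (w - 5)*(w - 1)*(w)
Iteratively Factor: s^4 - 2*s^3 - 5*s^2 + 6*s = (s + 2)*(s^3 - 4*s^2 + 3*s) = s*(s + 2)*(s^2 - 4*s + 3) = s*(s - 3)*(s + 2)*(s - 1)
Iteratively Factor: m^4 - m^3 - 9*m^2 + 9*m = (m - 1)*(m^3 - 9*m) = m*(m - 1)*(m^2 - 9) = m*(m - 1)*(m + 3)*(m - 3)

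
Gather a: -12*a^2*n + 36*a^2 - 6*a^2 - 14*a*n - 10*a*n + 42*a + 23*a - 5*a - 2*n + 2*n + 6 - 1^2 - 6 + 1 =a^2*(30 - 12*n) + a*(60 - 24*n)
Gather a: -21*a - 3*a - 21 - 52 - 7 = -24*a - 80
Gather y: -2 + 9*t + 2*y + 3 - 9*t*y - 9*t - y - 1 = y*(1 - 9*t)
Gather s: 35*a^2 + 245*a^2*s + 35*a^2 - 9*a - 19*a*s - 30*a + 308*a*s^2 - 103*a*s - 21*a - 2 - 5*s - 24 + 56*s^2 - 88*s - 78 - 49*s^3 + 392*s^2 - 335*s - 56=70*a^2 - 60*a - 49*s^3 + s^2*(308*a + 448) + s*(245*a^2 - 122*a - 428) - 160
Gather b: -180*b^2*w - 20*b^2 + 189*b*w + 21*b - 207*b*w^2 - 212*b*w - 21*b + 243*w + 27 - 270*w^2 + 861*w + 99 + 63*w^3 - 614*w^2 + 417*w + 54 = b^2*(-180*w - 20) + b*(-207*w^2 - 23*w) + 63*w^3 - 884*w^2 + 1521*w + 180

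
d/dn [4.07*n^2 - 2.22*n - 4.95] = 8.14*n - 2.22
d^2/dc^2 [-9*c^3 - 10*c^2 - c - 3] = -54*c - 20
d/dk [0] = 0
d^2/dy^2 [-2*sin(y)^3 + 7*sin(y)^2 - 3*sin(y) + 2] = 18*sin(y)^3 - 28*sin(y)^2 - 9*sin(y) + 14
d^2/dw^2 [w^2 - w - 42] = 2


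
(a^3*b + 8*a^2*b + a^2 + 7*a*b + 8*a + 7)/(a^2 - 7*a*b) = (a^3*b + 8*a^2*b + a^2 + 7*a*b + 8*a + 7)/(a*(a - 7*b))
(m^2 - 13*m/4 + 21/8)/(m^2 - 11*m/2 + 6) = (m - 7/4)/(m - 4)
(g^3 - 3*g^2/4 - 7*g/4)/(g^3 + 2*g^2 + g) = (g - 7/4)/(g + 1)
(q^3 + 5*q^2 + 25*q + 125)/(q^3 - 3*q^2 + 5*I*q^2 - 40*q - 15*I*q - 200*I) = (q - 5*I)/(q - 8)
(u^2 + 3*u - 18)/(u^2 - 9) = (u + 6)/(u + 3)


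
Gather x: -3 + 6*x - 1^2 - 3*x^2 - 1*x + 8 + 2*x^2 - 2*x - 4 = -x^2 + 3*x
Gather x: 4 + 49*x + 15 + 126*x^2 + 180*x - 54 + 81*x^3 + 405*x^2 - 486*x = 81*x^3 + 531*x^2 - 257*x - 35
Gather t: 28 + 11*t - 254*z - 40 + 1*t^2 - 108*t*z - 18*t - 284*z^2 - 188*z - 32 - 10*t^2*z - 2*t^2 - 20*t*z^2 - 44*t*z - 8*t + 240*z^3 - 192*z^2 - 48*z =t^2*(-10*z - 1) + t*(-20*z^2 - 152*z - 15) + 240*z^3 - 476*z^2 - 490*z - 44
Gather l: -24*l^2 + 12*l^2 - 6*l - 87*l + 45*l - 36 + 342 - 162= -12*l^2 - 48*l + 144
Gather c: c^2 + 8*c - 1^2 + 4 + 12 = c^2 + 8*c + 15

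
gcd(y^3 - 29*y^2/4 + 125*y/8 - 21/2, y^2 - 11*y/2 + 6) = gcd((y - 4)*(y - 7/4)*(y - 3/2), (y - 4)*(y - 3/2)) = y^2 - 11*y/2 + 6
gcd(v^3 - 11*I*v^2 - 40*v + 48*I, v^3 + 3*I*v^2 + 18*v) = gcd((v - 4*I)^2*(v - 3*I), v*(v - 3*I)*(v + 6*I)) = v - 3*I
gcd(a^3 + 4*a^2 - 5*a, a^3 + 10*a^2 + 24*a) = a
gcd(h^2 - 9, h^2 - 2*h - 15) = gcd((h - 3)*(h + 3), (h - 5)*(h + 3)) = h + 3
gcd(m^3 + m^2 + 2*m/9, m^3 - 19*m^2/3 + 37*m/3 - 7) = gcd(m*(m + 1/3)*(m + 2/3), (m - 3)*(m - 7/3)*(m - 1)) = 1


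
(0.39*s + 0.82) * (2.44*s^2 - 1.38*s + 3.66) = 0.9516*s^3 + 1.4626*s^2 + 0.2958*s + 3.0012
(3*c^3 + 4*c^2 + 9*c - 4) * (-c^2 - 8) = -3*c^5 - 4*c^4 - 33*c^3 - 28*c^2 - 72*c + 32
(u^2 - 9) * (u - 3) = u^3 - 3*u^2 - 9*u + 27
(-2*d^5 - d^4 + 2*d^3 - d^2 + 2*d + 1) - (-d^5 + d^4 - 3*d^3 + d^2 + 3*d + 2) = -d^5 - 2*d^4 + 5*d^3 - 2*d^2 - d - 1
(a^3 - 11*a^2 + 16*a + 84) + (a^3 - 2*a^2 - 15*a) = 2*a^3 - 13*a^2 + a + 84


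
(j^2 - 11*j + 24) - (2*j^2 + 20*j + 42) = -j^2 - 31*j - 18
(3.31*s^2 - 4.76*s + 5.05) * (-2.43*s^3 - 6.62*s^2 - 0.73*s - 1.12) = -8.0433*s^5 - 10.3454*s^4 + 16.8234*s^3 - 33.6634*s^2 + 1.6447*s - 5.656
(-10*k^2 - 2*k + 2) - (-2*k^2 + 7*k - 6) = -8*k^2 - 9*k + 8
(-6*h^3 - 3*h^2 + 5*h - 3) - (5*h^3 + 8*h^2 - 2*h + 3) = -11*h^3 - 11*h^2 + 7*h - 6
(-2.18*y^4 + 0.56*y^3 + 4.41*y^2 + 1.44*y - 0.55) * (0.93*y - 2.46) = -2.0274*y^5 + 5.8836*y^4 + 2.7237*y^3 - 9.5094*y^2 - 4.0539*y + 1.353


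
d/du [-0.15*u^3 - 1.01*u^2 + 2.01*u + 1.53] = -0.45*u^2 - 2.02*u + 2.01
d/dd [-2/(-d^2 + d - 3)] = 2*(1 - 2*d)/(d^2 - d + 3)^2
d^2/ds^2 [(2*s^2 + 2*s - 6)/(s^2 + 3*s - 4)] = 4*(-2*s^3 + 3*s^2 - 15*s - 11)/(s^6 + 9*s^5 + 15*s^4 - 45*s^3 - 60*s^2 + 144*s - 64)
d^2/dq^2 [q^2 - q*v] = 2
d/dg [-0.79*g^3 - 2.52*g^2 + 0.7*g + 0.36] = -2.37*g^2 - 5.04*g + 0.7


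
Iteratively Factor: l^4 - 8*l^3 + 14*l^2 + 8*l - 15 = (l - 3)*(l^3 - 5*l^2 - l + 5) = (l - 5)*(l - 3)*(l^2 - 1) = (l - 5)*(l - 3)*(l + 1)*(l - 1)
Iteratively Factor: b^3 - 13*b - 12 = (b + 1)*(b^2 - b - 12) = (b - 4)*(b + 1)*(b + 3)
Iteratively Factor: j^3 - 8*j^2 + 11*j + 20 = (j - 5)*(j^2 - 3*j - 4) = (j - 5)*(j - 4)*(j + 1)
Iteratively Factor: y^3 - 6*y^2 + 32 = (y - 4)*(y^2 - 2*y - 8) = (y - 4)^2*(y + 2)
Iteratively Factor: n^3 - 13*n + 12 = (n - 1)*(n^2 + n - 12) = (n - 3)*(n - 1)*(n + 4)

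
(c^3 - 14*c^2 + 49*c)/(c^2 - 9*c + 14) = c*(c - 7)/(c - 2)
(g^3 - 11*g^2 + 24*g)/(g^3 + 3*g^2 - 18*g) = (g - 8)/(g + 6)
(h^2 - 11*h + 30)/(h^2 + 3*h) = (h^2 - 11*h + 30)/(h*(h + 3))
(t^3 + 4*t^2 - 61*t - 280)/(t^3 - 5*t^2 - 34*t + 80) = (t + 7)/(t - 2)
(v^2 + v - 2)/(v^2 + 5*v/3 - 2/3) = 3*(v - 1)/(3*v - 1)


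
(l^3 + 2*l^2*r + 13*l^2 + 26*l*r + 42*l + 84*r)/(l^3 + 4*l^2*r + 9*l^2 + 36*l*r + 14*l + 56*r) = (l^2 + 2*l*r + 6*l + 12*r)/(l^2 + 4*l*r + 2*l + 8*r)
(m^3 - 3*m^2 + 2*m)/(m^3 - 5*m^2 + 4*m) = (m - 2)/(m - 4)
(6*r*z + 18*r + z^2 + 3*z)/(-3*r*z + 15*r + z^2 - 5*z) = (6*r*z + 18*r + z^2 + 3*z)/(-3*r*z + 15*r + z^2 - 5*z)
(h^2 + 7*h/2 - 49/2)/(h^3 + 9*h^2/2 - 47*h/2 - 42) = (2*h - 7)/(2*h^2 - 5*h - 12)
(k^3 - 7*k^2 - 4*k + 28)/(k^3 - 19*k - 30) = (k^2 - 9*k + 14)/(k^2 - 2*k - 15)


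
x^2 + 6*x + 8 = (x + 2)*(x + 4)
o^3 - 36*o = o*(o - 6)*(o + 6)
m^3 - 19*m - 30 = (m - 5)*(m + 2)*(m + 3)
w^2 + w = w*(w + 1)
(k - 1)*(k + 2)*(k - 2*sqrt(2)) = k^3 - 2*sqrt(2)*k^2 + k^2 - 2*sqrt(2)*k - 2*k + 4*sqrt(2)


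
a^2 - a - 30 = (a - 6)*(a + 5)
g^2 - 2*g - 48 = (g - 8)*(g + 6)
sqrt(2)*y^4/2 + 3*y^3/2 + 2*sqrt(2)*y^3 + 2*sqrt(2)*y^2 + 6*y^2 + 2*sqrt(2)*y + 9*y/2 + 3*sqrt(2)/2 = (y + 1)*(y + 3)*(y + sqrt(2)/2)*(sqrt(2)*y/2 + 1)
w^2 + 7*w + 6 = (w + 1)*(w + 6)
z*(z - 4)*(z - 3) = z^3 - 7*z^2 + 12*z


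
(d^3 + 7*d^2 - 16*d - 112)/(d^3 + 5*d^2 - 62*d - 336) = (d^2 - 16)/(d^2 - 2*d - 48)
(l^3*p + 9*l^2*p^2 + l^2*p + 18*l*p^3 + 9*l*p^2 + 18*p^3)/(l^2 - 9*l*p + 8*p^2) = p*(l^3 + 9*l^2*p + l^2 + 18*l*p^2 + 9*l*p + 18*p^2)/(l^2 - 9*l*p + 8*p^2)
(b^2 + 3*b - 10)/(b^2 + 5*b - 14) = (b + 5)/(b + 7)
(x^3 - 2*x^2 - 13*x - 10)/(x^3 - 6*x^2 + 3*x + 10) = (x + 2)/(x - 2)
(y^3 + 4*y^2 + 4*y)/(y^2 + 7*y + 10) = y*(y + 2)/(y + 5)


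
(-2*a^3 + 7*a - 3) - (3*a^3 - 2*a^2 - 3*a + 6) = -5*a^3 + 2*a^2 + 10*a - 9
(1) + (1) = 2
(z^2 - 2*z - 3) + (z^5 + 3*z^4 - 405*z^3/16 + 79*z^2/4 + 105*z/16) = z^5 + 3*z^4 - 405*z^3/16 + 83*z^2/4 + 73*z/16 - 3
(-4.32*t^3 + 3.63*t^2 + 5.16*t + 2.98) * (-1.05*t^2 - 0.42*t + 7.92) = 4.536*t^5 - 1.9971*t^4 - 41.157*t^3 + 23.4534*t^2 + 39.6156*t + 23.6016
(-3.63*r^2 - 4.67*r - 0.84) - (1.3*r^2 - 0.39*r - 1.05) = -4.93*r^2 - 4.28*r + 0.21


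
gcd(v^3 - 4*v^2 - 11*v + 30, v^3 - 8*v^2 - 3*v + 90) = v^2 - 2*v - 15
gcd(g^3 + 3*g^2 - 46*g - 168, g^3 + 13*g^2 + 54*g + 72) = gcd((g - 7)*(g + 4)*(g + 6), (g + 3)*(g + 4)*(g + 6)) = g^2 + 10*g + 24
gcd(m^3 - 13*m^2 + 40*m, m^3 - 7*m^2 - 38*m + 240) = m^2 - 13*m + 40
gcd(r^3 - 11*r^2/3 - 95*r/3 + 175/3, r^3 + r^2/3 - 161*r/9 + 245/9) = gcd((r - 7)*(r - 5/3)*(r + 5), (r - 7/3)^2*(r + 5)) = r + 5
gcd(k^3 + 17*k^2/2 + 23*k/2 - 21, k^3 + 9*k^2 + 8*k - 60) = k + 6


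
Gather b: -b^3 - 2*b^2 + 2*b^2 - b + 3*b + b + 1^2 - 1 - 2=-b^3 + 3*b - 2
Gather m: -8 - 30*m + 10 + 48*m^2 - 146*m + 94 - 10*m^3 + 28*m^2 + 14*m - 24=-10*m^3 + 76*m^2 - 162*m + 72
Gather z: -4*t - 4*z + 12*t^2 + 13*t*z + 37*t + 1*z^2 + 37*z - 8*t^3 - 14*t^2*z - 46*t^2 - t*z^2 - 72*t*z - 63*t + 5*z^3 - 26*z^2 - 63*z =-8*t^3 - 34*t^2 - 30*t + 5*z^3 + z^2*(-t - 25) + z*(-14*t^2 - 59*t - 30)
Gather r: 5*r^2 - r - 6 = 5*r^2 - r - 6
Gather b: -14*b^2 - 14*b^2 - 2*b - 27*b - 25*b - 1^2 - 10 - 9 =-28*b^2 - 54*b - 20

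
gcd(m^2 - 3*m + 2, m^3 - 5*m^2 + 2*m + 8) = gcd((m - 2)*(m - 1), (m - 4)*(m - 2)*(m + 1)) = m - 2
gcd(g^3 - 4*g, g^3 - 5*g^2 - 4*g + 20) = g^2 - 4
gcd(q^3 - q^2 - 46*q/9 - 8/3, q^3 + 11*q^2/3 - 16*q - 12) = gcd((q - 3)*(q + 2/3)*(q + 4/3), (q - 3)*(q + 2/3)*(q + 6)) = q^2 - 7*q/3 - 2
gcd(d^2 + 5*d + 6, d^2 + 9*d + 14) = d + 2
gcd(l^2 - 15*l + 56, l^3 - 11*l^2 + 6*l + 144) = l - 8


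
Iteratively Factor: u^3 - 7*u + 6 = (u - 1)*(u^2 + u - 6) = (u - 2)*(u - 1)*(u + 3)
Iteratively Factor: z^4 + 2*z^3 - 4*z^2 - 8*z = (z + 2)*(z^3 - 4*z) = z*(z + 2)*(z^2 - 4) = z*(z + 2)^2*(z - 2)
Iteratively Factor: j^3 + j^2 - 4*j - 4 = (j - 2)*(j^2 + 3*j + 2) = (j - 2)*(j + 1)*(j + 2)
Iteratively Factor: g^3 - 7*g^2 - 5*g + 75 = (g + 3)*(g^2 - 10*g + 25) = (g - 5)*(g + 3)*(g - 5)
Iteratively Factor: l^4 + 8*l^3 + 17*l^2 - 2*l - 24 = (l + 4)*(l^3 + 4*l^2 + l - 6) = (l + 2)*(l + 4)*(l^2 + 2*l - 3) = (l + 2)*(l + 3)*(l + 4)*(l - 1)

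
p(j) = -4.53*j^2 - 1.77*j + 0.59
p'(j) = -9.06*j - 1.77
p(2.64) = -35.66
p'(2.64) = -25.69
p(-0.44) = 0.49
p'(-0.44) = 2.22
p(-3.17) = -39.32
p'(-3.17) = 26.95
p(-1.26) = -4.37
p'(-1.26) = 9.65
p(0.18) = 0.12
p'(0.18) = -3.40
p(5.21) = -131.59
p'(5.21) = -48.97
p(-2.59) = -25.21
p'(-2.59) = 21.70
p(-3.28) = -42.34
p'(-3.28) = 27.95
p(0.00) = 0.59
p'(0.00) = -1.77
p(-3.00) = -34.87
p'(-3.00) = 25.41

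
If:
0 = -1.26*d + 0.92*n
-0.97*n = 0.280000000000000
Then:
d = -0.21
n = -0.29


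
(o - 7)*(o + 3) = o^2 - 4*o - 21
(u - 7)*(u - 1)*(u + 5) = u^3 - 3*u^2 - 33*u + 35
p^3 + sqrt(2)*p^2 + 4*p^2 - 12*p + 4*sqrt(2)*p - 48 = (p + 4)*(p - 2*sqrt(2))*(p + 3*sqrt(2))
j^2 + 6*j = j*(j + 6)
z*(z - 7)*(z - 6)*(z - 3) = z^4 - 16*z^3 + 81*z^2 - 126*z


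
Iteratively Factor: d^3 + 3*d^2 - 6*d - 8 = (d - 2)*(d^2 + 5*d + 4) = (d - 2)*(d + 4)*(d + 1)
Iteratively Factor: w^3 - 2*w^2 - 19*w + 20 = (w - 1)*(w^2 - w - 20) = (w - 5)*(w - 1)*(w + 4)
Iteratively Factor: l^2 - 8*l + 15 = (l - 3)*(l - 5)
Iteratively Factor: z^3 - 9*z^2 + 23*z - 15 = (z - 5)*(z^2 - 4*z + 3) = (z - 5)*(z - 3)*(z - 1)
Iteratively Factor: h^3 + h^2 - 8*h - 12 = (h + 2)*(h^2 - h - 6) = (h - 3)*(h + 2)*(h + 2)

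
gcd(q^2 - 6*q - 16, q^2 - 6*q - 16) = q^2 - 6*q - 16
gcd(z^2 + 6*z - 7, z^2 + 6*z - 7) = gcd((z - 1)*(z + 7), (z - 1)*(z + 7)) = z^2 + 6*z - 7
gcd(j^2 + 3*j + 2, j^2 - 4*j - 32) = 1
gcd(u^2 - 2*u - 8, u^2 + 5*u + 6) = u + 2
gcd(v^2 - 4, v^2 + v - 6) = v - 2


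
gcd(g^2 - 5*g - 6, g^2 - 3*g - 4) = g + 1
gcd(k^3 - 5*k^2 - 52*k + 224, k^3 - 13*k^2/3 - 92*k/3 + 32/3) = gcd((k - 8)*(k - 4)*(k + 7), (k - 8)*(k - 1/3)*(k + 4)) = k - 8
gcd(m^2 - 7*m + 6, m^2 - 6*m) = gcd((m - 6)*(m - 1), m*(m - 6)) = m - 6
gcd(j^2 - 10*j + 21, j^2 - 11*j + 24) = j - 3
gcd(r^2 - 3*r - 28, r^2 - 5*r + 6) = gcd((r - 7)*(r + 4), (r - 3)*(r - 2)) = 1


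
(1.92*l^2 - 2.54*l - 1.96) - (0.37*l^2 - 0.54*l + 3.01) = 1.55*l^2 - 2.0*l - 4.97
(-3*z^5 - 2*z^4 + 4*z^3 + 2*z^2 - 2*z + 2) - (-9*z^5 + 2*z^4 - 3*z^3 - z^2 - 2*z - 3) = 6*z^5 - 4*z^4 + 7*z^3 + 3*z^2 + 5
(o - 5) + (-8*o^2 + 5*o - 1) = -8*o^2 + 6*o - 6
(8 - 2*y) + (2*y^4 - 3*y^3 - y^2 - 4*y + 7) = 2*y^4 - 3*y^3 - y^2 - 6*y + 15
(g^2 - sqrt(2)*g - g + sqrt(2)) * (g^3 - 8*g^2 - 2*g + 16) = g^5 - 9*g^4 - sqrt(2)*g^4 + 6*g^3 + 9*sqrt(2)*g^3 - 6*sqrt(2)*g^2 + 18*g^2 - 18*sqrt(2)*g - 16*g + 16*sqrt(2)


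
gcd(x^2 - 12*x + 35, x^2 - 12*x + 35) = x^2 - 12*x + 35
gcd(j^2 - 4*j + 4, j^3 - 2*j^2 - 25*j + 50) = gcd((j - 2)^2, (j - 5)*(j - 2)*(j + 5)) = j - 2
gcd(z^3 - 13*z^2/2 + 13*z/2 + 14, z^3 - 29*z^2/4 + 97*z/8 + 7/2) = z^2 - 15*z/2 + 14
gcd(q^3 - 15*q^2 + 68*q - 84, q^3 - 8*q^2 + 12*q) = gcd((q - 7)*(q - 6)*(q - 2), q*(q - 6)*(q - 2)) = q^2 - 8*q + 12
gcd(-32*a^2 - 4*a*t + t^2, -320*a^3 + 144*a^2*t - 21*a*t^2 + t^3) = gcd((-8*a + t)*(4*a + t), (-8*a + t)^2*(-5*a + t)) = -8*a + t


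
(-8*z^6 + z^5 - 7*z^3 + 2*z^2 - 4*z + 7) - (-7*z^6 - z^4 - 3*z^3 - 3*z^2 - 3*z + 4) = -z^6 + z^5 + z^4 - 4*z^3 + 5*z^2 - z + 3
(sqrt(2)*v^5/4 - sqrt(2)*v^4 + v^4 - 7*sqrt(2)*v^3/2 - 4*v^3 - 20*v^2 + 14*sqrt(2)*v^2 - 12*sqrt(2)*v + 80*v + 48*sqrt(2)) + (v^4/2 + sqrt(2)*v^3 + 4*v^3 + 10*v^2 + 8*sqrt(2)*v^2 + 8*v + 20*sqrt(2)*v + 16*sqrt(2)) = sqrt(2)*v^5/4 - sqrt(2)*v^4 + 3*v^4/2 - 5*sqrt(2)*v^3/2 - 10*v^2 + 22*sqrt(2)*v^2 + 8*sqrt(2)*v + 88*v + 64*sqrt(2)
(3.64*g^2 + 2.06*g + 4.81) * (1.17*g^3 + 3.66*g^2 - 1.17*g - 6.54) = 4.2588*g^5 + 15.7326*g^4 + 8.9085*g^3 - 8.6112*g^2 - 19.1001*g - 31.4574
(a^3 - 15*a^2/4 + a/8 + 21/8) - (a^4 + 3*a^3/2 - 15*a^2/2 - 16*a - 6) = -a^4 - a^3/2 + 15*a^2/4 + 129*a/8 + 69/8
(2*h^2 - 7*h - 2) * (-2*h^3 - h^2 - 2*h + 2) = -4*h^5 + 12*h^4 + 7*h^3 + 20*h^2 - 10*h - 4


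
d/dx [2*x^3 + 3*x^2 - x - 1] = 6*x^2 + 6*x - 1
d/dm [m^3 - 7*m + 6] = 3*m^2 - 7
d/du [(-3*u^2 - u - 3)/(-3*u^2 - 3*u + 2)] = (6*u^2 - 30*u - 11)/(9*u^4 + 18*u^3 - 3*u^2 - 12*u + 4)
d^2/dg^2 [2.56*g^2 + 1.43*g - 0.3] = 5.12000000000000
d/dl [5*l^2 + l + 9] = 10*l + 1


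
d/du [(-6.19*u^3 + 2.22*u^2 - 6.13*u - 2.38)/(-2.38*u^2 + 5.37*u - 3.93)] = (14.7322*u^4 - 66.4806*u^3 + 70.3121*u^2 - 28.778*u + 36.8715)/(5.6644*u^4 - 25.5612*u^3 + 47.5437*u^2 - 42.2082*u + 15.4449)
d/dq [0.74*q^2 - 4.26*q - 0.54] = 1.48*q - 4.26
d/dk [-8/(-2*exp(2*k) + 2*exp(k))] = 4*(1 - 2*exp(k))*exp(-k)/(1 - exp(k))^2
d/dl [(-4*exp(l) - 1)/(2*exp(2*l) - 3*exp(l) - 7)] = (8*exp(2*l) + 4*exp(l) + 25)*exp(l)/(4*exp(4*l) - 12*exp(3*l) - 19*exp(2*l) + 42*exp(l) + 49)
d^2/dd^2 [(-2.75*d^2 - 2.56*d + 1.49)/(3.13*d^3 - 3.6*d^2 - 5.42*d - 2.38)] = (-53.8829500000001*d^6 - 150.480384*d^5 + 68.329152*d^4 - 601.328972*d^3 - 123.274692*d^2 + 372.639396*d + 96.900784)/(30.664297*d^9 - 105.80652*d^8 - 37.603194*d^7 + 249.829494*d^6 + 226.021836*d^5 - 167.545032*d^4 - 384.662732*d^3 - 270.923016*d^2 - 92.103144*d - 13.481272)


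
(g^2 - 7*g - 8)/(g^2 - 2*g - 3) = (g - 8)/(g - 3)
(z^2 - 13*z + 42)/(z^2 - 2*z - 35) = (z - 6)/(z + 5)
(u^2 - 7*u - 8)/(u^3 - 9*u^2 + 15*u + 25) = (u - 8)/(u^2 - 10*u + 25)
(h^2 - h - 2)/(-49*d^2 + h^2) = (-h^2 + h + 2)/(49*d^2 - h^2)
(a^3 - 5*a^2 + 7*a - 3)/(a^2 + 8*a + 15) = (a^3 - 5*a^2 + 7*a - 3)/(a^2 + 8*a + 15)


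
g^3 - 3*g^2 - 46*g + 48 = (g - 8)*(g - 1)*(g + 6)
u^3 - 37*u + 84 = (u - 4)*(u - 3)*(u + 7)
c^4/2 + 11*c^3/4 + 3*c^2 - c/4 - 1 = (c/2 + 1/2)*(c - 1/2)*(c + 1)*(c + 4)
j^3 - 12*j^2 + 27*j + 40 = (j - 8)*(j - 5)*(j + 1)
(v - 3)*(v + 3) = v^2 - 9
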